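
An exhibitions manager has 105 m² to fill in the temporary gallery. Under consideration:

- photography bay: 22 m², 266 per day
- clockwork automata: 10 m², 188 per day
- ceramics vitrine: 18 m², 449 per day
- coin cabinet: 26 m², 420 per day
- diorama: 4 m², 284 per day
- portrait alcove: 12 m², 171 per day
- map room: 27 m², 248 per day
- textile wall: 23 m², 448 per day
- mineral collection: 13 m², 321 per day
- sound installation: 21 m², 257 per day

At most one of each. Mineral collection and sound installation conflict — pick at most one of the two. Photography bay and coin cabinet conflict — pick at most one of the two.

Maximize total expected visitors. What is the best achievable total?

2127

By expected visitors per m²: diorama 71.00, ceramics vitrine 24.94, mineral collection 24.69 lead.
The ratio heuristic lands on clockwork automata + ceramics vitrine + coin cabinet + diorama + textile wall + mineral collection (2110) but leaves 11 m² idle.
Replace coin cabinet with photography bay + portrait alcove: the trade gains 17 net, giving 2127 at 102 m².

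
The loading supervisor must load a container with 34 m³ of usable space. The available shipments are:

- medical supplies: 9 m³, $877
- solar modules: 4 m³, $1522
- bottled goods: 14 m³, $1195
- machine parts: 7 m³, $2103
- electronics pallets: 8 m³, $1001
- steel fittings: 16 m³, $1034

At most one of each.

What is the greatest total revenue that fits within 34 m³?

5821

Density check — solar modules 380.50, machine parts 300.43, electronics pallets 125.12 are the best per m³.
Filling by ratio: medical supplies + solar modules + machine parts + electronics pallets for 5503, with 6 m³ left unused.
Replace medical supplies with bottled goods: the trade gains 318 net, giving 5821 at 33 m³.
No other feasible combination exceeds 5821.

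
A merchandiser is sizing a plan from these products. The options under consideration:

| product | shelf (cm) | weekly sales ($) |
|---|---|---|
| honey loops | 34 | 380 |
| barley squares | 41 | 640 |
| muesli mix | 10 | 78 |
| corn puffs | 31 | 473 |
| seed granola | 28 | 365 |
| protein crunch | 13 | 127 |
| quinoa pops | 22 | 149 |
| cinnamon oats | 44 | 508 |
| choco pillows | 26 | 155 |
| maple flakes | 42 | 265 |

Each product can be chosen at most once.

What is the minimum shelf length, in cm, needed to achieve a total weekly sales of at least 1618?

Need the lightest bundle worth ≥ 1618.
Taking barley squares + corn puffs + cinnamon oats gives 1621 (≥ 1618) for 116 cm.
Any bundle with less than 116 cm falls short of 1618.

116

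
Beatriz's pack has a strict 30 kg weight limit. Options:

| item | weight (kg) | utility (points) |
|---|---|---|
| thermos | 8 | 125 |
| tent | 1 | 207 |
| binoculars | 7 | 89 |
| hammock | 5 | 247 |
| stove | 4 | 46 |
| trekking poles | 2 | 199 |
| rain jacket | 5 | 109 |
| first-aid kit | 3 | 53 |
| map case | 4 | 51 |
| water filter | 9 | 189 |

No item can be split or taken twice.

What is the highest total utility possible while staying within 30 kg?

Taking the top-ratio items first gives tent + hammock + trekking poles + rain jacket + first-aid kit + map case + water filter for 1055 (29 kg).
Replace first-aid kit and map case with thermos: the trade gains 21 net, giving 1076 at 30 kg.

1076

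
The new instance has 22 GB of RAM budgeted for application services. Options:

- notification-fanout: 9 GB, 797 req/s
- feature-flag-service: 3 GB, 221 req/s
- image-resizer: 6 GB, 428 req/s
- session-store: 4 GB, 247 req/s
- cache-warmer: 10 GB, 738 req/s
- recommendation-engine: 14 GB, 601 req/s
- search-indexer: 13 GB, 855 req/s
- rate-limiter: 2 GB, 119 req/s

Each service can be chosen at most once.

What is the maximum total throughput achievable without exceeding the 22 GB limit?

Density check — notification-fanout 88.56, cache-warmer 73.80, feature-flag-service 73.67 are the best per GB.
Notification-fanout + feature-flag-service + cache-warmer uses 22 of the 22 GB and totals 1756.
Every other selection either busts 22 GB or fails to beat 1756.

1756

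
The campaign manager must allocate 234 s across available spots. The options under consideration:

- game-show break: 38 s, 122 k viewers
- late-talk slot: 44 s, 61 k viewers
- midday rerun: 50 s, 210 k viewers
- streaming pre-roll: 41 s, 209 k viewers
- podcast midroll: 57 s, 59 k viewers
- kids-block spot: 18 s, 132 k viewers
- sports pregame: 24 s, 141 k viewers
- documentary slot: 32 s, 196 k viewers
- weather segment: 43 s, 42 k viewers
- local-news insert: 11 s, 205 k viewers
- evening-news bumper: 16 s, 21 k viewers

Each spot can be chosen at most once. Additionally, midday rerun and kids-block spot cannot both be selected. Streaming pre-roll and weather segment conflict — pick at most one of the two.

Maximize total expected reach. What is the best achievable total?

1104

Game-show break + midday rerun + streaming pre-roll + sports pregame + documentary slot + local-news insert + evening-news bumper uses 212 of the 234 s and totals 1104.
Next best is game-show break + late-talk slot + streaming pre-roll + kids-block spot + sports pregame + documentary slot + local-news insert + evening-news bumper at 1087 (224 s) — short by 17.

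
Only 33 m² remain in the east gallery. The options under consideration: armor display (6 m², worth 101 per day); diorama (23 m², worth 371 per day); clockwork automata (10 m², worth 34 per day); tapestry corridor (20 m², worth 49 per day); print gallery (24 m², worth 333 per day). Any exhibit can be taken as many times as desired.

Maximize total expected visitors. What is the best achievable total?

The ratio ordering already packs tightly: 5×armor display, 30 m², 505.

505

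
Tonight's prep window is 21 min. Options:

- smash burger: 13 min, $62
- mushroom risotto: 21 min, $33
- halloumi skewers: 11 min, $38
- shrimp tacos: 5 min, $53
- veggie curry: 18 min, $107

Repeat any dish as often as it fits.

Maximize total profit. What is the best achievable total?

By profit per min: shrimp tacos 10.60, veggie curry 5.94, smash burger 4.77, halloumi skewers 3.45 lead.
The ratio ordering already packs tightly: 4×shrimp tacos, 20 min, 212.
The spare 1 min is too small for any remaining dish, and no exchange beats 212.

212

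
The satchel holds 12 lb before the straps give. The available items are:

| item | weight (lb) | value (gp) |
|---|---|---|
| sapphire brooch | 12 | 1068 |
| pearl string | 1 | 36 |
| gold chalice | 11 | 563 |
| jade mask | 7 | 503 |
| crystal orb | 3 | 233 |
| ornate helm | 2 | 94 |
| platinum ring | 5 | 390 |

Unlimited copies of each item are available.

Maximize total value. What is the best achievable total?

1068

Sapphire brooch uses 12 of the 12 lb and totals 1068.
No other feasible combination exceeds 1068.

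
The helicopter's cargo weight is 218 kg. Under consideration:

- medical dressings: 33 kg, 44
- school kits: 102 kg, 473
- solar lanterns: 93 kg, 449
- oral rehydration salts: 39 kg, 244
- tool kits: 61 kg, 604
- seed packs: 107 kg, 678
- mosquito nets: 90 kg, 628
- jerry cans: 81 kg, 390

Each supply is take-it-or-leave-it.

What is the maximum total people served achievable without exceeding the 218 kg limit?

Ranking by ratio (people served/kg): tool kits 9.90, mosquito nets 6.98, seed packs 6.34, oral rehydration salts 6.26.
A density-first pass picks oral rehydration salts + tool kits + mosquito nets — 1476 at 190 kg.
Replace mosquito nets with seed packs: the trade gains 50 net, giving 1526 at 207 kg.

1526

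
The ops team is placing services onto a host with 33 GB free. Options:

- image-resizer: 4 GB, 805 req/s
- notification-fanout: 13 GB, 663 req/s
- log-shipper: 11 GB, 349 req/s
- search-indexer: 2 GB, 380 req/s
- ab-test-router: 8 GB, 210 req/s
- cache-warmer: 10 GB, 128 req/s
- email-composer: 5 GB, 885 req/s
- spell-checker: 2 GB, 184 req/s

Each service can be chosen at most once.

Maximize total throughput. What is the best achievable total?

The ratio heuristic lands on image-resizer + notification-fanout + search-indexer + email-composer + spell-checker (2917) but leaves 7 GB idle.
Dropping spell-checker frees 2 GB; slotting in ab-test-router (8 GB) lifts the total to 2943 at 32 GB.
Next best is image-resizer + notification-fanout + search-indexer + email-composer + spell-checker at 2917 (26 GB) — short by 26.

2943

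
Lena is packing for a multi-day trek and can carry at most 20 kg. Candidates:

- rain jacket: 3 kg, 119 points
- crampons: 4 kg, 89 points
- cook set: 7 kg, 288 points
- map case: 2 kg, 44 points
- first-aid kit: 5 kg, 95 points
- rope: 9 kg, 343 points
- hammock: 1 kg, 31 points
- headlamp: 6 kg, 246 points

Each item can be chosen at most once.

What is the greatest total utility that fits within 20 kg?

781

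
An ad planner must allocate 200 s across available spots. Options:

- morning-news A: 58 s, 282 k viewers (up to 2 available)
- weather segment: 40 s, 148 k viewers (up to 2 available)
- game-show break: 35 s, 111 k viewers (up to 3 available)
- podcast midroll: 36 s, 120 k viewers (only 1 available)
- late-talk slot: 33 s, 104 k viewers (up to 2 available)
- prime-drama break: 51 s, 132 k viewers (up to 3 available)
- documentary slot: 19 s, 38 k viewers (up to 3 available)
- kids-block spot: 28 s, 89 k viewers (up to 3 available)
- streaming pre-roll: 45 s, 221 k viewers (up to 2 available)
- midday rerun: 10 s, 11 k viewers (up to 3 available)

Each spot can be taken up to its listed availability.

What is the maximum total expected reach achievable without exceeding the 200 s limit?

Filling by ratio: morning-news A + weather segment + 2×streaming pre-roll + midday rerun for 883, with 2 s left unused.
But 2×morning-news A + podcast midroll + streaming pre-roll fits in 197 s and reaches 905.
The spare 3 s is too small for any remaining spot, and no exchange beats 905.

905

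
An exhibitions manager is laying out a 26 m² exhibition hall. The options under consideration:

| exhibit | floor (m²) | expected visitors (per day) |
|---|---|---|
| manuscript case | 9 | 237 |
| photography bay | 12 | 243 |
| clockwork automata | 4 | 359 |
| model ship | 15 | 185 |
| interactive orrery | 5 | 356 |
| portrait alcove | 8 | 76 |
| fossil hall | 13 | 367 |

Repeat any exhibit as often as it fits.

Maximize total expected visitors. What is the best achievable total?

2154

6×clockwork automata uses 24 of the 26 m² and totals 2154.
Nothing else within 26 m² beats 2154.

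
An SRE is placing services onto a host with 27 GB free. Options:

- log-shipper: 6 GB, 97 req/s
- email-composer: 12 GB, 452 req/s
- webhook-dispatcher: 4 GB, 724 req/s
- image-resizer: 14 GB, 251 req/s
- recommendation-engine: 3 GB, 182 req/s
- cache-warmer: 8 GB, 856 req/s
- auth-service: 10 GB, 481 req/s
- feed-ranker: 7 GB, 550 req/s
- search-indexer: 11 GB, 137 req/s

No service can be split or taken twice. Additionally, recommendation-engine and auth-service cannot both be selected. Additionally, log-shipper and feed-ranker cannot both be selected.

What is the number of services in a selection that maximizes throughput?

Optimal total is 2312.
One optimal bundle: webhook-dispatcher + recommendation-engine + cache-warmer + feed-ranker (22 GB).
Every optimal selection uses 4 services.

4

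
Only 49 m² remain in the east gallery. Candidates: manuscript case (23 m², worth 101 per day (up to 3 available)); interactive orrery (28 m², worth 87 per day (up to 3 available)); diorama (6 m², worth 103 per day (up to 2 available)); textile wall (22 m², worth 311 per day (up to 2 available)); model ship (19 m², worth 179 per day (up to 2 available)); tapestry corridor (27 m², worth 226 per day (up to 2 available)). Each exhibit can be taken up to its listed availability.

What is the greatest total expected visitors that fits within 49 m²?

Density check — diorama 17.17, textile wall 14.14, model ship 9.42, tapestry corridor 8.37 are the best per m².
Filling by ratio: 2×diorama + textile wall for 517, with 15 m² left unused.
Dropping 2×diorama frees 12 m²; slotting in textile wall (22 m²) lifts the total to 622 at 44 m².
The spare 5 m² is too small for any remaining exhibit, and no exchange beats 622.

622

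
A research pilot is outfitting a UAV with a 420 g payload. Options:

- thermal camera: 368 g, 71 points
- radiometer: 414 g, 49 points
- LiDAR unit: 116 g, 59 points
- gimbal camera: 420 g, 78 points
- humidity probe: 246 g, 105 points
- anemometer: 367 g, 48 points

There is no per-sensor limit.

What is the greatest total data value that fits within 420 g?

The ratio ordering already packs tightly: 3×LiDAR unit, 348 g, 177.
The spare 72 g is too small for any remaining sensor, and no exchange beats 177.

177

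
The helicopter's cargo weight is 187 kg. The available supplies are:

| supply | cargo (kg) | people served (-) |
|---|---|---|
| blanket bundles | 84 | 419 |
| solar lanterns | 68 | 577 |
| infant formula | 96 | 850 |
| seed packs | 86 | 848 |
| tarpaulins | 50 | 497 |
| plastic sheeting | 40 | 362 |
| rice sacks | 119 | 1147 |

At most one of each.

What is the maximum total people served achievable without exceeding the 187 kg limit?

1724

Greedy by ratio would take seed packs + tarpaulins + plastic sheeting: 176 kg used, total 1707.
A better packing is solar lanterns + rice sacks: 187 kg, total 1724.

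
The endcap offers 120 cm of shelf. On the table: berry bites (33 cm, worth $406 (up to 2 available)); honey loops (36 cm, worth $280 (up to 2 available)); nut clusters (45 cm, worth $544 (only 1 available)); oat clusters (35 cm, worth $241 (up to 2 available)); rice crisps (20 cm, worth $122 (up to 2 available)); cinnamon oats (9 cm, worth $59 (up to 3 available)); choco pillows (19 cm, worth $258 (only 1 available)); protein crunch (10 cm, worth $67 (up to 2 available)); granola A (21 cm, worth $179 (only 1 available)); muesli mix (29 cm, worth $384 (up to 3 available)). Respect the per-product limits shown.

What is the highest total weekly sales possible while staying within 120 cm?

1558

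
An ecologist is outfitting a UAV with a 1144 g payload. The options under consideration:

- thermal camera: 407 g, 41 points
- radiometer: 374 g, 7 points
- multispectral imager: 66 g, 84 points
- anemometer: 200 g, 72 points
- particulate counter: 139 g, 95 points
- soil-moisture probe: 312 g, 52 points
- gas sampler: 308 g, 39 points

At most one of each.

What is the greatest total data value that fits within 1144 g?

344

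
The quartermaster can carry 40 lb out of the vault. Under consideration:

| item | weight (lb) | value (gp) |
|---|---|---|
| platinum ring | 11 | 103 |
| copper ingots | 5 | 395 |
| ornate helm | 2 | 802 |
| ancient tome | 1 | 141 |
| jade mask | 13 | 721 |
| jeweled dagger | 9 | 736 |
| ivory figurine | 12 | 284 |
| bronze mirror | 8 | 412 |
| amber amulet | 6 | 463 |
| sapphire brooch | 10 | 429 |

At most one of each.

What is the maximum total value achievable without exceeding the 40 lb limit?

3275

A density-first pass picks copper ingots + ornate helm + ancient tome + jade mask + jeweled dagger + amber amulet — 3258 at 36 lb.
Replace copper ingots with bronze mirror: the trade gains 17 net, giving 3275 at 39 lb.
Next best is copper ingots + ornate helm + ancient tome + jade mask + jeweled dagger + amber amulet at 3258 (36 lb) — short by 17.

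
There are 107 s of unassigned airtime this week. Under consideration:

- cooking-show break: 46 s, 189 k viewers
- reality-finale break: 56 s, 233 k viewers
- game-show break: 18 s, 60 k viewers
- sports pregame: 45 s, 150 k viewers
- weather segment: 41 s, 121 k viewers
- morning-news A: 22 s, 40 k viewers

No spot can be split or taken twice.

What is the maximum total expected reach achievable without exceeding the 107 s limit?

422

Cooking-show break + reality-finale break uses 102 of the 107 s and totals 422.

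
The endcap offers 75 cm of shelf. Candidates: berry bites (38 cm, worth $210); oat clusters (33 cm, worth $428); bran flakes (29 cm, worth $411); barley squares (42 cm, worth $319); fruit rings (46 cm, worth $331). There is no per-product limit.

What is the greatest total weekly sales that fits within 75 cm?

856

By weekly sales per cm: bran flakes 14.17, oat clusters 12.97, barley squares 7.60 lead.
A density-first pass picks 2×bran flakes — 822 at 58 cm.
Replace 2×bran flakes with 2×oat clusters: the trade gains 34 net, giving 856 at 66 cm.
That's the maximum — no swap from here does better than 856.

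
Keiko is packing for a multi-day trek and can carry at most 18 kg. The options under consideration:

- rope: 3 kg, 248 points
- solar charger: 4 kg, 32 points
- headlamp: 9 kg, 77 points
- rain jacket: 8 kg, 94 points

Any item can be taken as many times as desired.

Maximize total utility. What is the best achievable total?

By utility per kg: rope 82.67, rain jacket 11.75, headlamp 8.56, solar charger 8.00 lead.
Taking 6×rope: 18 kg used, 1488 in utility.
No other feasible combination exceeds 1488.

1488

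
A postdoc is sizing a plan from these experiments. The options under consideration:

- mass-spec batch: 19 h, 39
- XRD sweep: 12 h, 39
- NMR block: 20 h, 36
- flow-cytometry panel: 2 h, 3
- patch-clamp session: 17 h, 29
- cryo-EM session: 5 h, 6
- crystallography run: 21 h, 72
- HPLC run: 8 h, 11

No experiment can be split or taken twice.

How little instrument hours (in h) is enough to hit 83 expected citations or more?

Minimise h subject to total expected citations ≥ 83.
Taking crystallography run + HPLC run gives 83 (≥ 83) for 29 h.
Below 29 h the best achievable stays under 83.

29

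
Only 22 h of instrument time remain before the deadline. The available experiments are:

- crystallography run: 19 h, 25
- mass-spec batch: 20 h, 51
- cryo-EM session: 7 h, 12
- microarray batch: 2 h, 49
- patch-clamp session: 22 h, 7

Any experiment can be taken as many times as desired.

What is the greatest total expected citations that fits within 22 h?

Density check — microarray batch 24.50, mass-spec batch 2.55, cryo-EM session 1.71, crystallography run 1.32 are the best per h.
11×microarray batch uses 22 of the 22 h and totals 539.
Every other selection either busts 22 h or fails to beat 539.

539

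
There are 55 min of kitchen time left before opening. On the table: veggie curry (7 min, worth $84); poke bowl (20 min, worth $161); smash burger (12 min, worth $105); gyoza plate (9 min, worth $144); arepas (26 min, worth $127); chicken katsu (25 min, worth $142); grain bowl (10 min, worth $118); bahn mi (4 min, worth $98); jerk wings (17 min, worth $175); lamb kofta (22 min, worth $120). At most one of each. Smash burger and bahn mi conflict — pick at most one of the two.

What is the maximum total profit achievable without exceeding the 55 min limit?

Ranking by ratio (profit/min): bahn mi 24.50, gyoza plate 16.00, veggie curry 12.00.
A density-first pass picks veggie curry + gyoza plate + grain bowl + bahn mi + jerk wings — 619 at 47 min.
Replace bahn mi with smash burger: the trade gains 7 net, giving 626 at 55 min.

626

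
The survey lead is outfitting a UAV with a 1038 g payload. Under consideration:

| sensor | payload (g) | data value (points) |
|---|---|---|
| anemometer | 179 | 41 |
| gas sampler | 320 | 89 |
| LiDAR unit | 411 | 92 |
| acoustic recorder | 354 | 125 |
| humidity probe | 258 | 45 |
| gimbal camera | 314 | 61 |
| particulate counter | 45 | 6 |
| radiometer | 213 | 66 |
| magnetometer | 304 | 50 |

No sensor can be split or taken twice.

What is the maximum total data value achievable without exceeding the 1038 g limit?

289

Filling by ratio: gas sampler + acoustic recorder + particulate counter + radiometer for 286, with 106 g left unused.
Replace gas sampler with LiDAR unit: the trade gains 3 net, giving 289 at 1023 g.
Runner-up gas sampler + acoustic recorder + particulate counter + radiometer tops out at 286.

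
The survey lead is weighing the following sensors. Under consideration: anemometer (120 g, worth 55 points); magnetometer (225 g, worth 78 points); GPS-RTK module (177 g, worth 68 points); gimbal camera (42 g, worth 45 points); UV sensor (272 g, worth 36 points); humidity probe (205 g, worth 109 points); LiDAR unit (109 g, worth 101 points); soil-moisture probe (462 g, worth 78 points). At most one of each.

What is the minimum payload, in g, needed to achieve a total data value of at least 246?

356

Minimise g subject to total data value ≥ 246.
gimbal camera + humidity probe + LiDAR unit: 255 data value at 356 g.
Any bundle with less than 356 g falls short of 246.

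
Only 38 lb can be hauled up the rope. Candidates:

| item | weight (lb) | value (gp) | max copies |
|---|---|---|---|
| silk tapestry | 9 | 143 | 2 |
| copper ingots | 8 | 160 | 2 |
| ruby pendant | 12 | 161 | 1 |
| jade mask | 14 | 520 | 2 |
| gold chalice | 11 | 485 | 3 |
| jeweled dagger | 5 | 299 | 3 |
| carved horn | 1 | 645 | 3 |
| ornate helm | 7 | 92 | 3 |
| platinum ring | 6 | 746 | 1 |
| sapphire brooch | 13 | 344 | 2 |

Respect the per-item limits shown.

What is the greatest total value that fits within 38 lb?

4098

The ratio heuristic lands on gold chalice + 3×jeweled dagger + 3×carved horn + platinum ring (4063) but leaves 3 lb idle.
Replace gold chalice with jade mask: the trade gains 35 net, giving 4098 at 38 lb.
Nothing else within 38 lb beats 4098.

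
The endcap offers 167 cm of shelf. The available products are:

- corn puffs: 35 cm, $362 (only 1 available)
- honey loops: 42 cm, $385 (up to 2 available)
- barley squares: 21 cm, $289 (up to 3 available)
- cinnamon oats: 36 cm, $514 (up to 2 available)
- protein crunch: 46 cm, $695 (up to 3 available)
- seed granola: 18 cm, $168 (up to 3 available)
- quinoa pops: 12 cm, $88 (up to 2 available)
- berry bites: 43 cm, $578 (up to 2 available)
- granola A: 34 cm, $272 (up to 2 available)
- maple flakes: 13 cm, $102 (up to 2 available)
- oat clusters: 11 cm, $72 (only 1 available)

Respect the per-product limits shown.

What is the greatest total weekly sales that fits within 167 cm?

2418

Ranking by ratio (weekly sales/cm): protein crunch 15.11, cinnamon oats 14.28, barley squares 13.76.
A density-first pass picks barley squares + 3×protein crunch — 2374 at 159 cm.
Replace barley squares and protein crunch with 2×cinnamon oats: the trade gains 44 net, giving 2418 at 164 cm.
That's the maximum — no swap from here does better than 2418.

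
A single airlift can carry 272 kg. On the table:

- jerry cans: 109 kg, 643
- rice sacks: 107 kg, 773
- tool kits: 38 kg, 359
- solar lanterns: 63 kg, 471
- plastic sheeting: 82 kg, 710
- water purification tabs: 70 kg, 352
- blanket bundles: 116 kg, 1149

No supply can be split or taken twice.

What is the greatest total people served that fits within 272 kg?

Ranking by ratio (people served/kg): blanket bundles 9.91, tool kits 9.45, plastic sheeting 8.66.
Filling by ratio: tool kits + plastic sheeting + blanket bundles for 2218, with 36 kg left unused.
The 38 kg tied up in tool kits is better spent on solar lanterns — total rises to 2330 (261 kg).
Next best is rice sacks + tool kits + blanket bundles at 2281 (261 kg) — short by 49.

2330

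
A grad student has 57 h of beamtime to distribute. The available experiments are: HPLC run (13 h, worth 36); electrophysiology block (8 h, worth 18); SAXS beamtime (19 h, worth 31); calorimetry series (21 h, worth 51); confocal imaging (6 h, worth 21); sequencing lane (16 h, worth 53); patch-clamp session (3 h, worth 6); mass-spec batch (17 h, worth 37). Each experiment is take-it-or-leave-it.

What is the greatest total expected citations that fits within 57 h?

By expected citations per h: confocal imaging 3.50, sequencing lane 3.31, HPLC run 2.77 lead.
HPLC run + calorimetry series + confocal imaging + sequencing lane uses 56 of the 57 h and totals 161.
The spare 1 h is too small for any remaining experiment, and no exchange beats 161.

161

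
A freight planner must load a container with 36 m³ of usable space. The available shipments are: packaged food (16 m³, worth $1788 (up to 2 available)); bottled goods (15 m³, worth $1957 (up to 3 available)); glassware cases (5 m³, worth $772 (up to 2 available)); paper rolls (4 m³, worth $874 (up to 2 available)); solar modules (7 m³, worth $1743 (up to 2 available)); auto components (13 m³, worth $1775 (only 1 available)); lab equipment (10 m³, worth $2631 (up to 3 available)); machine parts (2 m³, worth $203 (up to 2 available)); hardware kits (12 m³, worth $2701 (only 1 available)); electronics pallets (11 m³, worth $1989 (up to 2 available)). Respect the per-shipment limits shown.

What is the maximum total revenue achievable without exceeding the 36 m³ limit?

8970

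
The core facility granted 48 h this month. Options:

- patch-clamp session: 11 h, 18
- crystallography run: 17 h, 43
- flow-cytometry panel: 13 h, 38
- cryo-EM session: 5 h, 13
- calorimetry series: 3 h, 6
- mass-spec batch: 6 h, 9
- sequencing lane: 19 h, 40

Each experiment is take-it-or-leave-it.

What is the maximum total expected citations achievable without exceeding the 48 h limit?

By expected citations per h: flow-cytometry panel 2.92, cryo-EM session 2.60, crystallography run 2.53 lead.
Taking the top-ratio experiments first gives crystallography run + flow-cytometry panel + cryo-EM session + calorimetry series + mass-spec batch for 109 (44 h).
The 9 h tied up in calorimetry series and mass-spec batch is better spent on patch-clamp session — total rises to 112 (46 h).
That's the maximum — no swap from here does better than 112.

112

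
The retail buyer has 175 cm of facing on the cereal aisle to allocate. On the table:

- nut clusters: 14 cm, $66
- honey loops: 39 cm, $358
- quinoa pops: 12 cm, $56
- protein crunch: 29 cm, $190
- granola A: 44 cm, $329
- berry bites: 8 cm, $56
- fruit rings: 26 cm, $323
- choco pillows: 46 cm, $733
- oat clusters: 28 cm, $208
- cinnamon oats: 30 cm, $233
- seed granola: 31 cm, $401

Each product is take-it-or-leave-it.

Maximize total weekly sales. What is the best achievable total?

2048

Density check — choco pillows 15.93, seed granola 12.94, fruit rings 12.42, honey loops 9.18 are the best per cm.
The ratio ordering already packs tightly: honey loops + fruit rings + choco pillows + cinnamon oats + seed granola, 172 cm, 2048.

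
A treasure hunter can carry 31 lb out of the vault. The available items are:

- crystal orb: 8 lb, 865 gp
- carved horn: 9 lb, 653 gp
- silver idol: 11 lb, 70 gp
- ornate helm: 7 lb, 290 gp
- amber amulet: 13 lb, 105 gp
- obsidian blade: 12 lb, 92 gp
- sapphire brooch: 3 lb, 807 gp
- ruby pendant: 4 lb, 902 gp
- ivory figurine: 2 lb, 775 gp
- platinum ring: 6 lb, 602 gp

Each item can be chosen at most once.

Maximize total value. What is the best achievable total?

4241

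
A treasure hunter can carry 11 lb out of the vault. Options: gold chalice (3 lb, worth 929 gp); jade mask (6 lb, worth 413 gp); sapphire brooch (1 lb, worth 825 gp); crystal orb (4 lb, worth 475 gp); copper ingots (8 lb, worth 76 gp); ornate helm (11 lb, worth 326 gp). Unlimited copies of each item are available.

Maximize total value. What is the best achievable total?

Ranking by ratio (value/lb): sapphire brooch 825.00, gold chalice 309.67, crystal orb 118.75, jade mask 68.83.
Best packing: 11×sapphire brooch — 11 lb, 9075 total.
Every other selection either busts 11 lb or fails to beat 9075.

9075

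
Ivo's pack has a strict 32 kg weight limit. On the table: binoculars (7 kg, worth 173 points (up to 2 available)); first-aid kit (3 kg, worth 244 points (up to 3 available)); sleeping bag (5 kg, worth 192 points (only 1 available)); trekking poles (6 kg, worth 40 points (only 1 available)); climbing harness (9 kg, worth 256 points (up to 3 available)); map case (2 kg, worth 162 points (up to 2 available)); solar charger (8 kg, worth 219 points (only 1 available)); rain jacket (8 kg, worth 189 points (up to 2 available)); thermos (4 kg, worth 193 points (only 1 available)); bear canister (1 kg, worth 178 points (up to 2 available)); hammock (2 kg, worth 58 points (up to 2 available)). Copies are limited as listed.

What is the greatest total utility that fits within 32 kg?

2016

Density check — bear canister 178.00, first-aid kit 81.33, map case 81.00, thermos 48.25 are the best per kg.
The ratio heuristic lands on 3×first-aid kit + sleeping bag + 2×map case + thermos + 2×bear canister + 2×hammock (1913) but leaves 4 kg idle.
Replace 2×hammock with solar charger: the trade gains 103 net, giving 2016 at 32 kg.
Nothing else within 32 kg beats 2016.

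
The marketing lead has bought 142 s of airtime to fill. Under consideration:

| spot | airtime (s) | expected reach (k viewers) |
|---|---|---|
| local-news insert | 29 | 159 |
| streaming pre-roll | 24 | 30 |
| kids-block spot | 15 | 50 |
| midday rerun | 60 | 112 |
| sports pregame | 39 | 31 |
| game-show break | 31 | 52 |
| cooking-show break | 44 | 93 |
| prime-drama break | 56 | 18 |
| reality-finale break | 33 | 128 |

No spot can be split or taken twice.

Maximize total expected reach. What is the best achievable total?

449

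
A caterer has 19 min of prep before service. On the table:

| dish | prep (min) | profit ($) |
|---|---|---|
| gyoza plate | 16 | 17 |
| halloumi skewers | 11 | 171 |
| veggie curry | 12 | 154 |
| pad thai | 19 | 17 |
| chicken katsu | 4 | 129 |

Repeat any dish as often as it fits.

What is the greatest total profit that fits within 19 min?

516

Ranking by ratio (profit/min): chicken katsu 32.25, halloumi skewers 15.55, veggie curry 12.83.
Taking 4×chicken katsu: 16 min used, 516 in profit.
The spare 3 min is too small for any remaining dish, and no exchange beats 516.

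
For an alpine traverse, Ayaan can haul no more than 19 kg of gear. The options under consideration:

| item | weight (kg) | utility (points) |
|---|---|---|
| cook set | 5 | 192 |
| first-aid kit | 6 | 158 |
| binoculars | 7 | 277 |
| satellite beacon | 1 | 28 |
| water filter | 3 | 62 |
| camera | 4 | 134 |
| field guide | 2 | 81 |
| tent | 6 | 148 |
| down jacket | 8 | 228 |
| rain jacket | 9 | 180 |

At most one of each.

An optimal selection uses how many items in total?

The maximum utility within 19 kg is 712.
For example cook set + binoculars + satellite beacon + camera + field guide achieves it, using 19 kg.
Every optimal selection uses 5 items.

5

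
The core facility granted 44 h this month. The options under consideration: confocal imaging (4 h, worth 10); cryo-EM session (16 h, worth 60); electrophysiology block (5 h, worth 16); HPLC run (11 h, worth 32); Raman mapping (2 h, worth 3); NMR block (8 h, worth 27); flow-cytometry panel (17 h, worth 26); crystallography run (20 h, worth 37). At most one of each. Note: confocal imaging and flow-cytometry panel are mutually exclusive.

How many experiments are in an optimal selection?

5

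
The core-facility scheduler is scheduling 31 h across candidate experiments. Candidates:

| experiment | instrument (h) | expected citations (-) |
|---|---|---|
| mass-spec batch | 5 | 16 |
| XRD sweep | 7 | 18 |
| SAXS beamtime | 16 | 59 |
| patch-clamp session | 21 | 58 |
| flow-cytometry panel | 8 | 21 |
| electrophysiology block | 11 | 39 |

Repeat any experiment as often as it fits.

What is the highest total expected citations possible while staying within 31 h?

Taking the top-ratio experiments first gives SAXS beamtime + electrophysiology block for 98 (27 h).
The 11 h tied up in electrophysiology block is better spent on 3×mass-spec batch — total rises to 107 (31 h).
Nothing else within 31 h beats 107.

107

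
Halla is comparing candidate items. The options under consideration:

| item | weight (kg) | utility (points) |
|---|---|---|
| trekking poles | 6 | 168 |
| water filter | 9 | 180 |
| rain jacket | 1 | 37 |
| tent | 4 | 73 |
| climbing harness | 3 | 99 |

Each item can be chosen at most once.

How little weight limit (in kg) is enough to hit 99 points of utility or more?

3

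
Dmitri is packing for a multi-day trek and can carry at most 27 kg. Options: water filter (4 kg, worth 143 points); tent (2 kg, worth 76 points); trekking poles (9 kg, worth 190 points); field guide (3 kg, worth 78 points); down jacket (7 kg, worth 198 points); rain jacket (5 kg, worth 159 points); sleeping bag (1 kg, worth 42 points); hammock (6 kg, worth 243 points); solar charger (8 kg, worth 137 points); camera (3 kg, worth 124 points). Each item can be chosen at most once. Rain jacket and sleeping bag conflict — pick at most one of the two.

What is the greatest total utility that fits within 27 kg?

943

Water filter + tent + down jacket + rain jacket + hammock + camera uses 27 of the 27 kg and totals 943.
Nothing else feasible within 27 kg beats 943.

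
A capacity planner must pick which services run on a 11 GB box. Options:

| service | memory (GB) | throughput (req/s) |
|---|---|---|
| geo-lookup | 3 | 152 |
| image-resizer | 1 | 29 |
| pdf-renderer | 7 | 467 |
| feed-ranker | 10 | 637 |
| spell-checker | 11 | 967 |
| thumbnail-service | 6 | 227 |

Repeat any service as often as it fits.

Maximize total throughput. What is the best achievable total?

Spell-checker uses 11 of the 11 GB and totals 967.
No other feasible combination exceeds 967.

967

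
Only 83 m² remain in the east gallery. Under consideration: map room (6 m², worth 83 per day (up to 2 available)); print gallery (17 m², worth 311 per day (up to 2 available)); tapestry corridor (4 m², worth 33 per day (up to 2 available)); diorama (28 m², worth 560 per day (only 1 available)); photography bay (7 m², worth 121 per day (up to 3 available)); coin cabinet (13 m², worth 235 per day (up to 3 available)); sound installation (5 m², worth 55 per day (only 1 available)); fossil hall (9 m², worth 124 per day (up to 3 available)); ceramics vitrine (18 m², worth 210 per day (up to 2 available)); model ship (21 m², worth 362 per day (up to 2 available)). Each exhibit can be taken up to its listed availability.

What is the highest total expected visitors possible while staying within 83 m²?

Filling by ratio: 2×print gallery + diorama + photography bay + coin cabinet for 1538, with 1 m² left unused.
The 13 m² tied up in coin cabinet is better spent on 2×photography bay — total rises to 1545 (83 m²).

1545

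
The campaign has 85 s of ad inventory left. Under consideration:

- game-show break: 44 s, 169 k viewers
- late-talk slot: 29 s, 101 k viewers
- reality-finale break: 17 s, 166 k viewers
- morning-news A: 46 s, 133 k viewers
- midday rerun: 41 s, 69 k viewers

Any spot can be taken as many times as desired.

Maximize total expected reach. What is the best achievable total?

830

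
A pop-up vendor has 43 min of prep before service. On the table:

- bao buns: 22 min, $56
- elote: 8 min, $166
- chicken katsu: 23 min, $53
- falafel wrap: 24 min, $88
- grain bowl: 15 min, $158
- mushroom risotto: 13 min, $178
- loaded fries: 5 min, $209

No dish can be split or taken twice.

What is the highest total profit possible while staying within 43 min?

Best packing: elote + grain bowl + mushroom risotto + loaded fries — 41 min, 711 total.
Next best is elote + mushroom risotto + loaded fries at 553 (26 min) — short by 158.

711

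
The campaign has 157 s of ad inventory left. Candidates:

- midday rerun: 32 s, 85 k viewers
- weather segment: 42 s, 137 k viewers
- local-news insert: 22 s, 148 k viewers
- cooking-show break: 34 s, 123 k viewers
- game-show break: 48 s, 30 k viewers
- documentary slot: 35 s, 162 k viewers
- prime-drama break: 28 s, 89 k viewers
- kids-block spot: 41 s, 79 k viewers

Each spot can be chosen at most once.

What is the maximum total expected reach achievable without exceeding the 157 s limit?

Ranking by ratio (expected reach/s): local-news insert 6.73, documentary slot 4.63, cooking-show break 3.62, weather segment 3.26.
Greedy by ratio would take weather segment + local-news insert + cooking-show break + documentary slot: 133 s used, total 570.
The 42 s tied up in weather segment is better spent on midday rerun + prime-drama break — total rises to 607 (151 s).
Runner-up weather segment + local-news insert + cooking-show break + documentary slot tops out at 570.

607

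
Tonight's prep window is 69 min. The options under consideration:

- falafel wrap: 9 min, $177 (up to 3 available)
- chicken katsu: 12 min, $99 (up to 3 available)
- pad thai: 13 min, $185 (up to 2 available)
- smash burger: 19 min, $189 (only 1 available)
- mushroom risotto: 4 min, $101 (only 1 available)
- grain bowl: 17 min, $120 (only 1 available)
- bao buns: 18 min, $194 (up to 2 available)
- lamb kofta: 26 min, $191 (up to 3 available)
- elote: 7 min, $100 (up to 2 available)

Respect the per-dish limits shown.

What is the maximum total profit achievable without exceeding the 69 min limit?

1111

The ratio heuristic lands on 3×falafel wrap + pad thai + mushroom risotto + 2×elote (1017) but leaves 11 min idle.
Replace elote with bao buns: the trade gains 94 net, giving 1111 at 69 min.
That's the maximum — no swap from here does better than 1111.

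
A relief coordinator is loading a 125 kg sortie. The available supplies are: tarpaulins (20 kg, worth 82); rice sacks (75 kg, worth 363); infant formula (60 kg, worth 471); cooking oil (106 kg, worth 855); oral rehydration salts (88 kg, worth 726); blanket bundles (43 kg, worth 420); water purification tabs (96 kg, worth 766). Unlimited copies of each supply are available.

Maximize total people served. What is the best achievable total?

By people served per kg: blanket bundles 9.77, oral rehydration salts 8.25, cooking oil 8.07 lead.
A density-first pass picks tarpaulins + 2×blanket bundles — 922 at 106 kg.
The 43 kg tied up in blanket bundles is better spent on infant formula — total rises to 973 (123 kg).

973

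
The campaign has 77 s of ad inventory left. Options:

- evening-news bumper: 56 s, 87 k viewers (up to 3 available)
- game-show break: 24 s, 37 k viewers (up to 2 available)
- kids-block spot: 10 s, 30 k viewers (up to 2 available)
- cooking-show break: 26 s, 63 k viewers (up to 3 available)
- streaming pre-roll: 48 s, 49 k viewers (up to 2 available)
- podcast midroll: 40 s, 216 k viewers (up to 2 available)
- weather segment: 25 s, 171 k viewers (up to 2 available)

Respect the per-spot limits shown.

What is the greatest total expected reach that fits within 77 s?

By expected reach per s: weather segment 6.84, podcast midroll 5.40, kids-block spot 3.00 lead.
A density-first pass picks 2×kids-block spot + 2×weather segment — 402 at 70 s.
Dropping kids-block spot and weather segment frees 35 s; slotting in podcast midroll (40 s) lifts the total to 417 at 75 s.
That's the maximum — no swap from here does better than 417.

417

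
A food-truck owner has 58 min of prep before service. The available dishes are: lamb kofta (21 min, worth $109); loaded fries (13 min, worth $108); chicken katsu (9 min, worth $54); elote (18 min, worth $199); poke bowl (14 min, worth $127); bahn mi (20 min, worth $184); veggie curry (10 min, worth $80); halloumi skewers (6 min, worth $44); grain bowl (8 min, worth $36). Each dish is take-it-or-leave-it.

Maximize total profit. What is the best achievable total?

554

The ratio ordering already packs tightly: elote + poke bowl + bahn mi + halloumi skewers, 58 min, 554.
The closest alternative, loaded fries + elote + bahn mi + halloumi skewers, reaches only 535.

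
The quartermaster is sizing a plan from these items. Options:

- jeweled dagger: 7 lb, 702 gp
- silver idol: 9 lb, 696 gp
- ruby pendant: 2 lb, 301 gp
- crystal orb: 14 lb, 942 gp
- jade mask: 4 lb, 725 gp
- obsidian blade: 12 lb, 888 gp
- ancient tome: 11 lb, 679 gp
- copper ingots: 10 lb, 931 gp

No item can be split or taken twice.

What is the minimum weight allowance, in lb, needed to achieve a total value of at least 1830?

16

Need the lightest bundle worth ≥ 1830.
Taking ruby pendant + jade mask + copper ingots gives 1957 (≥ 1830) for 16 lb.
No combination under 16 lb hits 1830.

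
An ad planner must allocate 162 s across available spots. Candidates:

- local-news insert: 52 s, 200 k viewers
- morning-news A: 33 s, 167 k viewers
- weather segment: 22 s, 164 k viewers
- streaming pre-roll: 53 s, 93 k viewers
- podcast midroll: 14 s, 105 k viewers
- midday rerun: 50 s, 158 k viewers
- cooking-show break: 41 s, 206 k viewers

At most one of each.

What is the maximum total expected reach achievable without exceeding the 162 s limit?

842

Best packing: local-news insert + morning-news A + weather segment + podcast midroll + cooking-show break — 162 s, 842 total.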